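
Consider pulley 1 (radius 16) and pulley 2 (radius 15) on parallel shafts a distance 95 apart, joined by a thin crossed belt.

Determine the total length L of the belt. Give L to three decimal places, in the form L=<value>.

L=297.598

crossed belt: β = asin((r1+r2)/C) = asin(31/95) = 19.0453°
wrap1 = wrap2 = π + 2β = 218.0906°
tangent length = C·cosβ = 89.7998
L = (r1+r2)·wrap + 2·C·cosβ = 31·3.8064 + 2·89.7998 = 297.5979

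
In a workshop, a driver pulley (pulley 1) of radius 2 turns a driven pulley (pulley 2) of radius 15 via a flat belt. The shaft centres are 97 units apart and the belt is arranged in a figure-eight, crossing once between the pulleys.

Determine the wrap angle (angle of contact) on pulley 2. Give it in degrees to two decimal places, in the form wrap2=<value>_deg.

crossed belt: β = asin((r1+r2)/C) = asin(17/97) = 10.0937°
wrap1 = wrap2 = π + 2β = 200.1873°

wrap2=200.19_deg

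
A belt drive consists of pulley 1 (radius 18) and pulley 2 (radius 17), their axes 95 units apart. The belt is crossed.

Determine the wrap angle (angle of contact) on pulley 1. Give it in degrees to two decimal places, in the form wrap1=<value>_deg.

crossed belt: β = asin((r1+r2)/C) = asin(35/95) = 21.6183°
wrap1 = wrap2 = π + 2β = 223.2365°

wrap1=223.24_deg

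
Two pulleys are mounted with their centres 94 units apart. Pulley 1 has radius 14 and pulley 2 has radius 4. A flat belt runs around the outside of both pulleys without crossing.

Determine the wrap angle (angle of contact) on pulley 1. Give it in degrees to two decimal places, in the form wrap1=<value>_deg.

open belt: β = asin((r2−r1)/C) = asin(-10/94) = -6.1069°
wrap1 = π − 2β = 192.2137°
wrap2 = π + 2β = 167.7863°

wrap1=192.21_deg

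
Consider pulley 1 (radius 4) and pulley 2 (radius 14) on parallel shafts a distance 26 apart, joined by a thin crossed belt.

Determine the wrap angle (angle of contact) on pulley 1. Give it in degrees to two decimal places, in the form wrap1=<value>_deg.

crossed belt: β = asin((r1+r2)/C) = asin(18/26) = 43.8131°
wrap1 = wrap2 = π + 2β = 267.6261°

wrap1=267.63_deg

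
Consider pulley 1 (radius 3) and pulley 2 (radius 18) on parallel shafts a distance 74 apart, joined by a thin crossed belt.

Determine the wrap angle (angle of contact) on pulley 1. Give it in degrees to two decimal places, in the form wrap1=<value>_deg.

wrap1=212.97_deg

crossed belt: β = asin((r1+r2)/C) = asin(21/74) = 16.4862°
wrap1 = wrap2 = π + 2β = 212.9723°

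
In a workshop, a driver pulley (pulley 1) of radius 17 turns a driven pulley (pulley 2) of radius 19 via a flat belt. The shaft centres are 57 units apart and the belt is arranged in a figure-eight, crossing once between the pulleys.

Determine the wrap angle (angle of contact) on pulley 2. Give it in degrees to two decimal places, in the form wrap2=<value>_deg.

wrap2=258.33_deg

crossed belt: β = asin((r1+r2)/C) = asin(36/57) = 39.1667°
wrap1 = wrap2 = π + 2β = 258.3334°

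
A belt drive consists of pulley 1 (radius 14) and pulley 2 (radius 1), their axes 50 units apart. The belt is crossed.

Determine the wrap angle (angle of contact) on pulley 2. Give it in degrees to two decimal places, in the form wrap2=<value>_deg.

crossed belt: β = asin((r1+r2)/C) = asin(15/50) = 17.4576°
wrap1 = wrap2 = π + 2β = 214.9152°

wrap2=214.92_deg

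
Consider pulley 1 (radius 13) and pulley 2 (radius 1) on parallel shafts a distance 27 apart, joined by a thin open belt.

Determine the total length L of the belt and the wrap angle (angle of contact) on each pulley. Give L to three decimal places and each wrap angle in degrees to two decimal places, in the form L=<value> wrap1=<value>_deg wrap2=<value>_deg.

open belt: β = asin((r2−r1)/C) = asin(-12/27) = -26.3878°
wrap1 = π − 2β = 232.7756°
wrap2 = π + 2β = 127.2244°
tangent length = C·cosβ = 24.1868
L = r1·wrap1 + r2·wrap2 + 2·C·cosβ = 13·4.0627 + 1·2.2205 + 2·24.1868 = 103.4091

L=103.409 wrap1=232.78_deg wrap2=127.22_deg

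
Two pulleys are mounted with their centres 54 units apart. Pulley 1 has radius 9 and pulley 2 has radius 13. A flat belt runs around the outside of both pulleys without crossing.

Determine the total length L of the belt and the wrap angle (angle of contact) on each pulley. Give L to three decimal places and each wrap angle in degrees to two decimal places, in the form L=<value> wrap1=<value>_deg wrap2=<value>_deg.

L=177.411 wrap1=171.50_deg wrap2=188.50_deg

open belt: β = asin((r2−r1)/C) = asin(4/54) = 4.2480°
wrap1 = π − 2β = 171.5040°
wrap2 = π + 2β = 188.4960°
tangent length = C·cosβ = 53.8516
L = r1·wrap1 + r2·wrap2 + 2·C·cosβ = 9·2.9933 + 13·3.2899 + 2·53.8516 = 177.4115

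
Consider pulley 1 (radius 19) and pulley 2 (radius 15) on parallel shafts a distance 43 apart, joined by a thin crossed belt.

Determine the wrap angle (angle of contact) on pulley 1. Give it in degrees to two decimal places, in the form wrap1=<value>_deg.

crossed belt: β = asin((r1+r2)/C) = asin(34/43) = 52.2508°
wrap1 = wrap2 = π + 2β = 284.5015°

wrap1=284.50_deg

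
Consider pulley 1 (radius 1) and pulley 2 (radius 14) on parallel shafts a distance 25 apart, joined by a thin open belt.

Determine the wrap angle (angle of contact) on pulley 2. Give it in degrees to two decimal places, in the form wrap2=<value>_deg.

open belt: β = asin((r2−r1)/C) = asin(13/25) = 31.3323°
wrap1 = π − 2β = 117.3355°
wrap2 = π + 2β = 242.6645°

wrap2=242.66_deg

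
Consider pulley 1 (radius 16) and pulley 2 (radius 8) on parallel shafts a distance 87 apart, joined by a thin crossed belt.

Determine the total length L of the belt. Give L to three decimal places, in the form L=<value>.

crossed belt: β = asin((r1+r2)/C) = asin(24/87) = 16.0134°
wrap1 = wrap2 = π + 2β = 212.0268°
tangent length = C·cosβ = 83.6242
L = (r1+r2)·wrap + 2·C·cosβ = 24·3.7006 + 2·83.6242 = 256.0619

L=256.062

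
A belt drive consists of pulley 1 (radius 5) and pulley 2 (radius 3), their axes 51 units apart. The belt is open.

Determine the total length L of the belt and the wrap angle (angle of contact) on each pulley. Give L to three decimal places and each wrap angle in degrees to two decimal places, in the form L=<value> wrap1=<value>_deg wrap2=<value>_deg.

L=127.211 wrap1=184.49_deg wrap2=175.51_deg

open belt: β = asin((r2−r1)/C) = asin(-2/51) = -2.2475°
wrap1 = π − 2β = 184.4949°
wrap2 = π + 2β = 175.5051°
tangent length = C·cosβ = 50.9608
L = r1·wrap1 + r2·wrap2 + 2·C·cosβ = 5·3.2200 + 3·3.0631 + 2·50.9608 = 127.2112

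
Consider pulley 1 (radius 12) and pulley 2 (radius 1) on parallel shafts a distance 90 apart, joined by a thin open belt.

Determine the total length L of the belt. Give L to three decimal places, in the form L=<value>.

L=222.187

open belt: β = asin((r2−r1)/C) = asin(-11/90) = -7.0204°
wrap1 = π − 2β = 194.0407°
wrap2 = π + 2β = 165.9593°
tangent length = C·cosβ = 89.3252
L = r1·wrap1 + r2·wrap2 + 2·C·cosβ = 12·3.3866 + 1·2.8965 + 2·89.3252 = 222.1868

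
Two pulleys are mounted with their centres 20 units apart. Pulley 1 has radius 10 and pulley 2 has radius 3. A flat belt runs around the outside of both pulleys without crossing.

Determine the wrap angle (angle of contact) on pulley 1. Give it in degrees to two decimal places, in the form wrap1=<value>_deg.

open belt: β = asin((r2−r1)/C) = asin(-7/20) = -20.4873°
wrap1 = π − 2β = 220.9746°
wrap2 = π + 2β = 139.0254°

wrap1=220.97_deg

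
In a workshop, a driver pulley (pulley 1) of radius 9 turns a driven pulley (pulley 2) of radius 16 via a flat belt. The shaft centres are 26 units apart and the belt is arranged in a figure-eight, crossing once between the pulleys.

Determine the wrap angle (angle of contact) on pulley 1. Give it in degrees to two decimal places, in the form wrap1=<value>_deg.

crossed belt: β = asin((r1+r2)/C) = asin(25/26) = 74.0576°
wrap1 = wrap2 = π + 2β = 328.1153°

wrap1=328.12_deg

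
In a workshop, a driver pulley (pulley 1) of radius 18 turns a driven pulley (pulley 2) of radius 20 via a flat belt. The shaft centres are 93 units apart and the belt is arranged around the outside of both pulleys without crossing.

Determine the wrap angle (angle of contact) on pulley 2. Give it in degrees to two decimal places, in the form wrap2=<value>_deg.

open belt: β = asin((r2−r1)/C) = asin(2/93) = 1.2323°
wrap1 = π − 2β = 177.5355°
wrap2 = π + 2β = 182.4645°

wrap2=182.46_deg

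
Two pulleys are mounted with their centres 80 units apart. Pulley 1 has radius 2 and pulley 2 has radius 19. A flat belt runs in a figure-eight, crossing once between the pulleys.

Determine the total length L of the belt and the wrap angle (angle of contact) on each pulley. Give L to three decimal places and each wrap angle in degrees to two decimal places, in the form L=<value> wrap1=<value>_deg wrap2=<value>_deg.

crossed belt: β = asin((r1+r2)/C) = asin(21/80) = 15.2185°
wrap1 = wrap2 = π + 2β = 210.4369°
tangent length = C·cosβ = 77.1946
L = (r1+r2)·wrap + 2·C·cosβ = 21·3.6728 + 2·77.1946 = 231.5183

L=231.518 wrap1=210.44_deg wrap2=210.44_deg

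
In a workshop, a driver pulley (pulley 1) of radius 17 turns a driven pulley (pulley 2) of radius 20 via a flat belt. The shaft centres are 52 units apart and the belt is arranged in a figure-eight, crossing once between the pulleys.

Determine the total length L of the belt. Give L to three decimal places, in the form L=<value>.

crossed belt: β = asin((r1+r2)/C) = asin(37/52) = 45.3602°
wrap1 = wrap2 = π + 2β = 270.7205°
tangent length = C·cosβ = 36.5377
L = (r1+r2)·wrap + 2·C·cosβ = 37·4.7250 + 2·36.5377 = 247.8989

L=247.899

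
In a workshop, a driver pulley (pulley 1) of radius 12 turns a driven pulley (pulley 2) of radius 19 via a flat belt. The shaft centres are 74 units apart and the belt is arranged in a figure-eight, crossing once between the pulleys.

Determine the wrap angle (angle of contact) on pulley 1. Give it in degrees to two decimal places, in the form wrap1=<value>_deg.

crossed belt: β = asin((r1+r2)/C) = asin(31/74) = 24.7664°
wrap1 = wrap2 = π + 2β = 229.5327°

wrap1=229.53_deg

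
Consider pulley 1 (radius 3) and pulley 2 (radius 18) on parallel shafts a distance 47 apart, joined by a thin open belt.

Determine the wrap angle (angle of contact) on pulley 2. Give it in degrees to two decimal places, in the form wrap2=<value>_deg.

open belt: β = asin((r2−r1)/C) = asin(15/47) = 18.6115°
wrap1 = π − 2β = 142.7771°
wrap2 = π + 2β = 217.2229°

wrap2=217.22_deg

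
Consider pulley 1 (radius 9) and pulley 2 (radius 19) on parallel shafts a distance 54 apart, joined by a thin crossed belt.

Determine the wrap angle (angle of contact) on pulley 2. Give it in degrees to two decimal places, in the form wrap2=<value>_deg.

wrap2=242.47_deg

crossed belt: β = asin((r1+r2)/C) = asin(28/54) = 31.2329°
wrap1 = wrap2 = π + 2β = 242.4659°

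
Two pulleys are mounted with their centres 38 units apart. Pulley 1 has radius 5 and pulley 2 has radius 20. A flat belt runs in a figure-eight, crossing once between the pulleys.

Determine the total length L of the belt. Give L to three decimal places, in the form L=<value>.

L=171.677

crossed belt: β = asin((r1+r2)/C) = asin(25/38) = 41.1395°
wrap1 = wrap2 = π + 2β = 262.2790°
tangent length = C·cosβ = 28.6182
L = (r1+r2)·wrap + 2·C·cosβ = 25·4.5776 + 2·28.6182 = 171.6772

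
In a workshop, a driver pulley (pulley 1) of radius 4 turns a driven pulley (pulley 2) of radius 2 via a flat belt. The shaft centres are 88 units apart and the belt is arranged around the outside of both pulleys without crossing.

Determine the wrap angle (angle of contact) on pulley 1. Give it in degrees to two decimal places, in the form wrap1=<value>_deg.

open belt: β = asin((r2−r1)/C) = asin(-2/88) = -1.3023°
wrap1 = π − 2β = 182.6046°
wrap2 = π + 2β = 177.3954°

wrap1=182.60_deg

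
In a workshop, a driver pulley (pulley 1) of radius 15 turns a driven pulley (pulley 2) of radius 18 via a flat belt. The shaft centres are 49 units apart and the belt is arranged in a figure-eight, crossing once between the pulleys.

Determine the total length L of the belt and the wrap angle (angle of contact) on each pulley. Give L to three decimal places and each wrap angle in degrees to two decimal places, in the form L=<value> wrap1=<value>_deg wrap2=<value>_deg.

crossed belt: β = asin((r1+r2)/C) = asin(33/49) = 42.3354°
wrap1 = wrap2 = π + 2β = 264.6708°
tangent length = C·cosβ = 36.2215
L = (r1+r2)·wrap + 2·C·cosβ = 33·4.6194 + 2·36.2215 = 224.8825

L=224.883 wrap1=264.67_deg wrap2=264.67_deg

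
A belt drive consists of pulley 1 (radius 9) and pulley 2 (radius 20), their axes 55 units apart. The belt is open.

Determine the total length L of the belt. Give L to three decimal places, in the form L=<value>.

open belt: β = asin((r2−r1)/C) = asin(11/55) = 11.5370°
wrap1 = π − 2β = 156.9261°
wrap2 = π + 2β = 203.0739°
tangent length = C·cosβ = 53.8888
L = r1·wrap1 + r2·wrap2 + 2·C·cosβ = 9·2.7389 + 20·3.5443 + 2·53.8888 = 203.3136

L=203.314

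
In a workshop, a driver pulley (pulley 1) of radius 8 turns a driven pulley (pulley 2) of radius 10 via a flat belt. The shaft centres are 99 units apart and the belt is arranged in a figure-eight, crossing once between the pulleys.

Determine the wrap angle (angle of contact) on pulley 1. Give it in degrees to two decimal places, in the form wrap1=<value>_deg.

wrap1=200.95_deg

crossed belt: β = asin((r1+r2)/C) = asin(18/99) = 10.4757°
wrap1 = wrap2 = π + 2β = 200.9514°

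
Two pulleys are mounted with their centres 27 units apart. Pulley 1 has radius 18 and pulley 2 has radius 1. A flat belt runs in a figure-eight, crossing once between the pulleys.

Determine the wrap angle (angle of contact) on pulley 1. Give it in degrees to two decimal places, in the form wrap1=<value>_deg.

crossed belt: β = asin((r1+r2)/C) = asin(19/27) = 44.7249°
wrap1 = wrap2 = π + 2β = 269.4498°

wrap1=269.45_deg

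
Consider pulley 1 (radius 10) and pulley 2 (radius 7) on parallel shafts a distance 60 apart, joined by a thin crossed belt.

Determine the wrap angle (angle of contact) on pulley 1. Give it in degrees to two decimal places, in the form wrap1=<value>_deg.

crossed belt: β = asin((r1+r2)/C) = asin(17/60) = 16.4592°
wrap1 = wrap2 = π + 2β = 212.9185°

wrap1=212.92_deg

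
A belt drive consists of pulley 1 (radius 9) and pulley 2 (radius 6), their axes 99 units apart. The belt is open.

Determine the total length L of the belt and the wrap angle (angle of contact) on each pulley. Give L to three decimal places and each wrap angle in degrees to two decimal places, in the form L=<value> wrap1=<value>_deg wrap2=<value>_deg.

L=245.215 wrap1=183.47_deg wrap2=176.53_deg

open belt: β = asin((r2−r1)/C) = asin(-3/99) = -1.7365°
wrap1 = π − 2β = 183.4730°
wrap2 = π + 2β = 176.5270°
tangent length = C·cosβ = 98.9545
L = r1·wrap1 + r2·wrap2 + 2·C·cosβ = 9·3.2022 + 6·3.0810 + 2·98.9545 = 245.2148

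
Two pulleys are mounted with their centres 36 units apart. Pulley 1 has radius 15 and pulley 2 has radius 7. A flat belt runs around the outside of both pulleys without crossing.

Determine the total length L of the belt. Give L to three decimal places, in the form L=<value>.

L=142.900

open belt: β = asin((r2−r1)/C) = asin(-8/36) = -12.8396°
wrap1 = π − 2β = 205.6792°
wrap2 = π + 2β = 154.3208°
tangent length = C·cosβ = 35.0999
L = r1·wrap1 + r2·wrap2 + 2·C·cosβ = 15·3.5898 + 7·2.6934 + 2·35.0999 = 142.9002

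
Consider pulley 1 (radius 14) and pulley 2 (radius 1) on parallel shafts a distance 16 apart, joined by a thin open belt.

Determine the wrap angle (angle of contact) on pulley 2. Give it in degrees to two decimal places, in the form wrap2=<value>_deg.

open belt: β = asin((r2−r1)/C) = asin(-13/16) = -54.3409°
wrap1 = π − 2β = 288.6818°
wrap2 = π + 2β = 71.3182°

wrap2=71.32_deg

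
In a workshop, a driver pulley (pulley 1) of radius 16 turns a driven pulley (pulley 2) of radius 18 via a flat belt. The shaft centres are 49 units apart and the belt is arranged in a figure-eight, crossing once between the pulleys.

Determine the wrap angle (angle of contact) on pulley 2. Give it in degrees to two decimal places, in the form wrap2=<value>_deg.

wrap2=267.88_deg

crossed belt: β = asin((r1+r2)/C) = asin(34/49) = 43.9378°
wrap1 = wrap2 = π + 2β = 267.8757°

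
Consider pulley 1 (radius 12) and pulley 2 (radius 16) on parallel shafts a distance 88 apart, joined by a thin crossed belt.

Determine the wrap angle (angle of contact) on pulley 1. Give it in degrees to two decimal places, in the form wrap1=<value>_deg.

crossed belt: β = asin((r1+r2)/C) = asin(28/88) = 18.5530°
wrap1 = wrap2 = π + 2β = 217.1060°

wrap1=217.11_deg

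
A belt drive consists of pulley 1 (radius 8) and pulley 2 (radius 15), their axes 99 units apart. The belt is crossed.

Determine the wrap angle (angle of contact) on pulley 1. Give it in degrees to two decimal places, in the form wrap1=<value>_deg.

crossed belt: β = asin((r1+r2)/C) = asin(23/99) = 13.4339°
wrap1 = wrap2 = π + 2β = 206.8678°

wrap1=206.87_deg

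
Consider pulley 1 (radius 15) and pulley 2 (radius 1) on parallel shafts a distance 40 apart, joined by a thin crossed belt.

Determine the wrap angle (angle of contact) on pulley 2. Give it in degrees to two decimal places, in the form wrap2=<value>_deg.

crossed belt: β = asin((r1+r2)/C) = asin(16/40) = 23.5782°
wrap1 = wrap2 = π + 2β = 227.1564°

wrap2=227.16_deg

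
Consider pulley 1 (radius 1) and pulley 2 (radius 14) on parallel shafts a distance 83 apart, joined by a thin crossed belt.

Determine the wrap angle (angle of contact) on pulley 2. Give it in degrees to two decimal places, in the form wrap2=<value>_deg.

crossed belt: β = asin((r1+r2)/C) = asin(15/83) = 10.4119°
wrap1 = wrap2 = π + 2β = 200.8237°

wrap2=200.82_deg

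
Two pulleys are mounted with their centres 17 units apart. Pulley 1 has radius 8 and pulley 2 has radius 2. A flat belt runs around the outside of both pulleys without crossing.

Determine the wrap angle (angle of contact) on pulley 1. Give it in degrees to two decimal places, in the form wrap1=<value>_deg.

open belt: β = asin((r2−r1)/C) = asin(-6/17) = -20.6673°
wrap1 = π − 2β = 221.3346°
wrap2 = π + 2β = 138.6654°

wrap1=221.33_deg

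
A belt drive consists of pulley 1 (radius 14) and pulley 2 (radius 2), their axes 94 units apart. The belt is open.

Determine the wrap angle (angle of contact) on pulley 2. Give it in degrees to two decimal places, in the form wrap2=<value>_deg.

open belt: β = asin((r2−r1)/C) = asin(-12/94) = -7.3344°
wrap1 = π − 2β = 194.6687°
wrap2 = π + 2β = 165.3313°

wrap2=165.33_deg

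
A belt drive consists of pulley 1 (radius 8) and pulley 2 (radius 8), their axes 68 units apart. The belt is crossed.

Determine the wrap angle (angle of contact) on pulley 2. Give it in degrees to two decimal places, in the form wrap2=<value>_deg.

crossed belt: β = asin((r1+r2)/C) = asin(16/68) = 13.6090°
wrap1 = wrap2 = π + 2β = 207.2179°

wrap2=207.22_deg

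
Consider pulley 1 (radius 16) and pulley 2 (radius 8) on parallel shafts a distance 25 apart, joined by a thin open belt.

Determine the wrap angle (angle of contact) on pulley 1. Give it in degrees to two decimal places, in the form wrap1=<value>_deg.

open belt: β = asin((r2−r1)/C) = asin(-8/25) = -18.6629°
wrap1 = π − 2β = 217.3258°
wrap2 = π + 2β = 142.6742°

wrap1=217.33_deg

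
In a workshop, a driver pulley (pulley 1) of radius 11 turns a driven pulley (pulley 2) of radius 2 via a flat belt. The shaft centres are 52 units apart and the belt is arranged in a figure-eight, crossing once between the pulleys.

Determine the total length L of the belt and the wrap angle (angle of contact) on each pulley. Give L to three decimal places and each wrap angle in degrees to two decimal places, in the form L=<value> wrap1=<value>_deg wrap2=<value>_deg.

L=148.108 wrap1=208.96_deg wrap2=208.96_deg

crossed belt: β = asin((r1+r2)/C) = asin(13/52) = 14.4775°
wrap1 = wrap2 = π + 2β = 208.9550°
tangent length = C·cosβ = 50.3488
L = (r1+r2)·wrap + 2·C·cosβ = 13·3.6470 + 2·50.3488 = 148.1080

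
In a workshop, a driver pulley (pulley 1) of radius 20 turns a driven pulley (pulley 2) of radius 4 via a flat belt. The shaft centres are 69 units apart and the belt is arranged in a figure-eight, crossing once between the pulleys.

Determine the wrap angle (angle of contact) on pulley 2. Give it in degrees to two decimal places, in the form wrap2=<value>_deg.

crossed belt: β = asin((r1+r2)/C) = asin(24/69) = 20.3544°
wrap1 = wrap2 = π + 2β = 220.7088°

wrap2=220.71_deg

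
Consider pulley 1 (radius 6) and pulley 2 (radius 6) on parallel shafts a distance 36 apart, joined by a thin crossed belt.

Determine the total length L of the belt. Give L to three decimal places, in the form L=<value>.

crossed belt: β = asin((r1+r2)/C) = asin(12/36) = 19.4712°
wrap1 = wrap2 = π + 2β = 218.9424°
tangent length = C·cosβ = 33.9411
L = (r1+r2)·wrap + 2·C·cosβ = 12·3.8213 + 2·33.9411 = 113.7374

L=113.737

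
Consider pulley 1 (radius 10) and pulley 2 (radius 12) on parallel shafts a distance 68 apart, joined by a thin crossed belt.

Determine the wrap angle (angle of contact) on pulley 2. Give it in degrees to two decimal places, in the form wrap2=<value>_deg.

wrap2=217.75_deg

crossed belt: β = asin((r1+r2)/C) = asin(22/68) = 18.8765°
wrap1 = wrap2 = π + 2β = 217.7530°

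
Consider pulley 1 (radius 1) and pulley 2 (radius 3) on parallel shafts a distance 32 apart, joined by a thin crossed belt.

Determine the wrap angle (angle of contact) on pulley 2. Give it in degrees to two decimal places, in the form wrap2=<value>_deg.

crossed belt: β = asin((r1+r2)/C) = asin(4/32) = 7.1808°
wrap1 = wrap2 = π + 2β = 194.3615°

wrap2=194.36_deg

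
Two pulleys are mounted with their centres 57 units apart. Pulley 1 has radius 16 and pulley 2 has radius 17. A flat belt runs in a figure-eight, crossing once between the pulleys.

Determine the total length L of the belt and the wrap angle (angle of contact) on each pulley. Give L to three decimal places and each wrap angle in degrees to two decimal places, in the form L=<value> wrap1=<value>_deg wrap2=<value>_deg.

crossed belt: β = asin((r1+r2)/C) = asin(33/57) = 35.3765°
wrap1 = wrap2 = π + 2β = 250.7531°
tangent length = C·cosβ = 46.4758
L = (r1+r2)·wrap + 2·C·cosβ = 33·4.3765 + 2·46.4758 = 237.3750

L=237.375 wrap1=250.75_deg wrap2=250.75_deg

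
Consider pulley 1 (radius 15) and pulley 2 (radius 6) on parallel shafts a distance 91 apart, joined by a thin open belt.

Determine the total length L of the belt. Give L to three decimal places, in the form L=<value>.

L=248.864

open belt: β = asin((r2−r1)/C) = asin(-9/91) = -5.6759°
wrap1 = π − 2β = 191.3518°
wrap2 = π + 2β = 168.6482°
tangent length = C·cosβ = 90.5539
L = r1·wrap1 + r2·wrap2 + 2·C·cosβ = 15·3.3397 + 6·2.9435 + 2·90.5539 = 248.8643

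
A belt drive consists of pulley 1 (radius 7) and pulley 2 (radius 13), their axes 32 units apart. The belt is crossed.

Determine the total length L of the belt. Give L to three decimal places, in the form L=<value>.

crossed belt: β = asin((r1+r2)/C) = asin(20/32) = 38.6822°
wrap1 = wrap2 = π + 2β = 257.3644°
tangent length = C·cosβ = 24.9800
L = (r1+r2)·wrap + 2·C·cosβ = 20·4.4919 + 2·24.9800 = 139.7971

L=139.797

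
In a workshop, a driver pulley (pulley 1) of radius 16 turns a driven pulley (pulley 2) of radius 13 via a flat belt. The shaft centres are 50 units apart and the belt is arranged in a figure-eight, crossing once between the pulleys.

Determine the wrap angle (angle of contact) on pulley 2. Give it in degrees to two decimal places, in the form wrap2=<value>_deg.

wrap2=250.90_deg

crossed belt: β = asin((r1+r2)/C) = asin(29/50) = 35.4505°
wrap1 = wrap2 = π + 2β = 250.9011°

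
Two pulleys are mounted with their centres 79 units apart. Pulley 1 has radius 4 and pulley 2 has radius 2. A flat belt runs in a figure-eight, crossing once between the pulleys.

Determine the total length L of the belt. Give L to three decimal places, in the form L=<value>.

crossed belt: β = asin((r1+r2)/C) = asin(6/79) = 4.3558°
wrap1 = wrap2 = π + 2β = 188.7115°
tangent length = C·cosβ = 78.7718
L = (r1+r2)·wrap + 2·C·cosβ = 6·3.2936 + 2·78.7718 = 177.3055

L=177.305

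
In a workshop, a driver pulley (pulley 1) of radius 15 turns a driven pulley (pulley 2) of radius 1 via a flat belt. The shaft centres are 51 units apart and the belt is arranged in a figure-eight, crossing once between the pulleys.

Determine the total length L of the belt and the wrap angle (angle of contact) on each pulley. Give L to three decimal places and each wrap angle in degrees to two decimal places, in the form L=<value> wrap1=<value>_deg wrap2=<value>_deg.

L=157.328 wrap1=216.57_deg wrap2=216.57_deg

crossed belt: β = asin((r1+r2)/C) = asin(16/51) = 18.2839°
wrap1 = wrap2 = π + 2β = 216.5678°
tangent length = C·cosβ = 48.4252
L = (r1+r2)·wrap + 2·C·cosβ = 16·3.7798 + 2·48.4252 = 157.3275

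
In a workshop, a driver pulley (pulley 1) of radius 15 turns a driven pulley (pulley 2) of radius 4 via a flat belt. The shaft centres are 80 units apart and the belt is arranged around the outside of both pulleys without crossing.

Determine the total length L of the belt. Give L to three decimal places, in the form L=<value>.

L=221.205

open belt: β = asin((r2−r1)/C) = asin(-11/80) = -7.9032°
wrap1 = π − 2β = 195.8064°
wrap2 = π + 2β = 164.1936°
tangent length = C·cosβ = 79.2401
L = r1·wrap1 + r2·wrap2 + 2·C·cosβ = 15·3.4175 + 4·2.8657 + 2·79.2401 = 221.2052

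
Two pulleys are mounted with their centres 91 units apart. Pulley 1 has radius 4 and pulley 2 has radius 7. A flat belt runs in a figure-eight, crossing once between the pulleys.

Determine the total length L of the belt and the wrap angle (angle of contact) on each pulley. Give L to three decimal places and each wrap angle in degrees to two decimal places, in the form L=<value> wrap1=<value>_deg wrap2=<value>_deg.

crossed belt: β = asin((r1+r2)/C) = asin(11/91) = 6.9428°
wrap1 = wrap2 = π + 2β = 193.8857°
tangent length = C·cosβ = 90.3327
L = (r1+r2)·wrap + 2·C·cosβ = 11·3.3839 + 2·90.3327 = 217.8888

L=217.889 wrap1=193.89_deg wrap2=193.89_deg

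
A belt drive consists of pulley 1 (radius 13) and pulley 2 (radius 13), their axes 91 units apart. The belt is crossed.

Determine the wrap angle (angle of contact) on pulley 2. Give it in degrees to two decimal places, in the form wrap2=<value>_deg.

crossed belt: β = asin((r1+r2)/C) = asin(26/91) = 16.6015°
wrap1 = wrap2 = π + 2β = 213.2031°

wrap2=213.20_deg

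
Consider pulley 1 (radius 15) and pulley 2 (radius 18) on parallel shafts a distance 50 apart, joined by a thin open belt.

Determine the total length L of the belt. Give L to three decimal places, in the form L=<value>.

L=203.853

open belt: β = asin((r2−r1)/C) = asin(3/50) = 3.4398°
wrap1 = π − 2β = 173.1204°
wrap2 = π + 2β = 186.8796°
tangent length = C·cosβ = 49.9099
L = r1·wrap1 + r2·wrap2 + 2·C·cosβ = 15·3.0215 + 18·3.2617 + 2·49.9099 = 203.8526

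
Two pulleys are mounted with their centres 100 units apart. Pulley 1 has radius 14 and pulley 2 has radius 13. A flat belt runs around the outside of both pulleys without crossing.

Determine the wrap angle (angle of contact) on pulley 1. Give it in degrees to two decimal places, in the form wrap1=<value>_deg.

wrap1=181.15_deg

open belt: β = asin((r2−r1)/C) = asin(-1/100) = -0.5730°
wrap1 = π − 2β = 181.1459°
wrap2 = π + 2β = 178.8541°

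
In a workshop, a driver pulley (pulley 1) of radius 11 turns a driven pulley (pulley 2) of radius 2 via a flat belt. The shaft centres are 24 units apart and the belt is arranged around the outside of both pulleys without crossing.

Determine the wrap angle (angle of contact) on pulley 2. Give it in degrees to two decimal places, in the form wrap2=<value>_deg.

wrap2=135.95_deg

open belt: β = asin((r2−r1)/C) = asin(-9/24) = -22.0243°
wrap1 = π − 2β = 224.0486°
wrap2 = π + 2β = 135.9514°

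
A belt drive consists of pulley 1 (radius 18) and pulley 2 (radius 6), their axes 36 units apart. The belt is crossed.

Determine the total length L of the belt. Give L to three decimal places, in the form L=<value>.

L=164.091

crossed belt: β = asin((r1+r2)/C) = asin(24/36) = 41.8103°
wrap1 = wrap2 = π + 2β = 263.6206°
tangent length = C·cosβ = 26.8328
L = (r1+r2)·wrap + 2·C·cosβ = 24·4.6010 + 2·26.8328 = 164.0908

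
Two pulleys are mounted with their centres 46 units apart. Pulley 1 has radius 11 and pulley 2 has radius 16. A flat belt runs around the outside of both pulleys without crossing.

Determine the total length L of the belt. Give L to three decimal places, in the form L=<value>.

L=177.367

open belt: β = asin((r2−r1)/C) = asin(5/46) = 6.2401°
wrap1 = π − 2β = 167.5197°
wrap2 = π + 2β = 192.4803°
tangent length = C·cosβ = 45.7275
L = r1·wrap1 + r2·wrap2 + 2·C·cosβ = 11·2.9238 + 16·3.3594 + 2·45.7275 = 177.3670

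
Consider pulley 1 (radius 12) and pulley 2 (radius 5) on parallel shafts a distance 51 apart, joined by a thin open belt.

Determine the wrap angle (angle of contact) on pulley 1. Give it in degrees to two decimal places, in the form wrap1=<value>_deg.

wrap1=195.78_deg

open belt: β = asin((r2−r1)/C) = asin(-7/51) = -7.8890°
wrap1 = π − 2β = 195.7781°
wrap2 = π + 2β = 164.2219°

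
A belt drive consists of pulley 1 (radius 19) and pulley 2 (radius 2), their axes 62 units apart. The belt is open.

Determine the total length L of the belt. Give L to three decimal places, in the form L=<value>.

open belt: β = asin((r2−r1)/C) = asin(-17/62) = -15.9140°
wrap1 = π − 2β = 211.8279°
wrap2 = π + 2β = 148.1721°
tangent length = C·cosβ = 59.6238
L = r1·wrap1 + r2·wrap2 + 2·C·cosβ = 19·3.6971 + 2·2.5861 + 2·59.6238 = 194.6646

L=194.665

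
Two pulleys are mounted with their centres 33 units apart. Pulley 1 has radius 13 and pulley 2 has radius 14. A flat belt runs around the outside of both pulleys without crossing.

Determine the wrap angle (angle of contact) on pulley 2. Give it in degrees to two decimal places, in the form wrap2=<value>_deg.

open belt: β = asin((r2−r1)/C) = asin(1/33) = 1.7365°
wrap1 = π − 2β = 176.5270°
wrap2 = π + 2β = 183.4730°

wrap2=183.47_deg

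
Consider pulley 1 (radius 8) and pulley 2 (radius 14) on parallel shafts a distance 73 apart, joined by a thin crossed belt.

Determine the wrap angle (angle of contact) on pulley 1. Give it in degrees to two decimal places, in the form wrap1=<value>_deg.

wrap1=215.08_deg

crossed belt: β = asin((r1+r2)/C) = asin(22/73) = 17.5399°
wrap1 = wrap2 = π + 2β = 215.0798°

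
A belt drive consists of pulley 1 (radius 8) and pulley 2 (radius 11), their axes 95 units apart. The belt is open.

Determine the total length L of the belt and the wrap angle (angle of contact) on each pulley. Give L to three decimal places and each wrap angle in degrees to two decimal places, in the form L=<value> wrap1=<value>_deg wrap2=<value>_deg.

open belt: β = asin((r2−r1)/C) = asin(3/95) = 1.8096°
wrap1 = π − 2β = 176.3807°
wrap2 = π + 2β = 183.6193°
tangent length = C·cosβ = 94.9526
L = r1·wrap1 + r2·wrap2 + 2·C·cosβ = 8·3.0784 + 11·3.2048 + 2·94.9526 = 249.7850

L=249.785 wrap1=176.38_deg wrap2=183.62_deg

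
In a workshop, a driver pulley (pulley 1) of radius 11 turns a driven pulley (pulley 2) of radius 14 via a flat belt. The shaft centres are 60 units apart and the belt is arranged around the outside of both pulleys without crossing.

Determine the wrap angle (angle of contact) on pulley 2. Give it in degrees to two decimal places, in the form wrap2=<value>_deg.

wrap2=185.73_deg

open belt: β = asin((r2−r1)/C) = asin(3/60) = 2.8660°
wrap1 = π − 2β = 174.2680°
wrap2 = π + 2β = 185.7320°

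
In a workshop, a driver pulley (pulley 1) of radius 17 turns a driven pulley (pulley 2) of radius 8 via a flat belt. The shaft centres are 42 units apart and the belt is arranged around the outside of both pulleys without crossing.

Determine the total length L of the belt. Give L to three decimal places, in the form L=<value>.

open belt: β = asin((r2−r1)/C) = asin(-9/42) = -12.3736°
wrap1 = π − 2β = 204.7473°
wrap2 = π + 2β = 155.2527°
tangent length = C·cosβ = 41.0244
L = r1·wrap1 + r2·wrap2 + 2·C·cosβ = 17·3.5735 + 8·2.7097 + 2·41.0244 = 164.4759

L=164.476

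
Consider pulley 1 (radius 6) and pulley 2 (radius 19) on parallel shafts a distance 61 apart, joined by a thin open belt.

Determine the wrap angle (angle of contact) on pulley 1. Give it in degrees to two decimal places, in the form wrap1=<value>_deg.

open belt: β = asin((r2−r1)/C) = asin(13/61) = 12.3049°
wrap1 = π − 2β = 155.3901°
wrap2 = π + 2β = 204.6099°

wrap1=155.39_deg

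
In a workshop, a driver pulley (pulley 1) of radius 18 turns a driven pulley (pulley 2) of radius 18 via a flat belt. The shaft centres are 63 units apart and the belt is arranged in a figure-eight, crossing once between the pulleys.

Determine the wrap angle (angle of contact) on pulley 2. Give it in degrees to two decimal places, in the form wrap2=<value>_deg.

crossed belt: β = asin((r1+r2)/C) = asin(36/63) = 34.8499°
wrap1 = wrap2 = π + 2β = 249.6998°

wrap2=249.70_deg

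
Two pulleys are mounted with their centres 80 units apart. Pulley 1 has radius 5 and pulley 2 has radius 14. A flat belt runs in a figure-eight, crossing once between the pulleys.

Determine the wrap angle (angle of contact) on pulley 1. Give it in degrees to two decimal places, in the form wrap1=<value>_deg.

crossed belt: β = asin((r1+r2)/C) = asin(19/80) = 13.7390°
wrap1 = wrap2 = π + 2β = 207.4781°

wrap1=207.48_deg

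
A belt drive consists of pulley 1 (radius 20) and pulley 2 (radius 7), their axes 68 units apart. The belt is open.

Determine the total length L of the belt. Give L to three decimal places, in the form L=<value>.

L=223.316

open belt: β = asin((r2−r1)/C) = asin(-13/68) = -11.0214°
wrap1 = π − 2β = 202.0429°
wrap2 = π + 2β = 157.9571°
tangent length = C·cosβ = 66.7458
L = r1·wrap1 + r2·wrap2 + 2·C·cosβ = 20·3.5263 + 7·2.7569 + 2·66.7458 = 223.3159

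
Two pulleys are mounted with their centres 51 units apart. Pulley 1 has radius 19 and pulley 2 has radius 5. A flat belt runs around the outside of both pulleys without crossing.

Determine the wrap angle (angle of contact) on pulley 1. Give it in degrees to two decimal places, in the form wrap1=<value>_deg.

open belt: β = asin((r2−r1)/C) = asin(-14/51) = -15.9328°
wrap1 = π − 2β = 211.8656°
wrap2 = π + 2β = 148.1344°

wrap1=211.87_deg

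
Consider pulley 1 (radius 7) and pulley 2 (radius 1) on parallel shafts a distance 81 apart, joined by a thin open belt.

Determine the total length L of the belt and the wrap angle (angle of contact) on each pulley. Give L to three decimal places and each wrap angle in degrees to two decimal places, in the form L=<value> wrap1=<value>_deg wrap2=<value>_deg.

L=187.577 wrap1=188.50_deg wrap2=171.50_deg

open belt: β = asin((r2−r1)/C) = asin(-6/81) = -4.2480°
wrap1 = π − 2β = 188.4960°
wrap2 = π + 2β = 171.5040°
tangent length = C·cosβ = 80.7775
L = r1·wrap1 + r2·wrap2 + 2·C·cosβ = 7·3.2899 + 1·2.9933 + 2·80.7775 = 187.5774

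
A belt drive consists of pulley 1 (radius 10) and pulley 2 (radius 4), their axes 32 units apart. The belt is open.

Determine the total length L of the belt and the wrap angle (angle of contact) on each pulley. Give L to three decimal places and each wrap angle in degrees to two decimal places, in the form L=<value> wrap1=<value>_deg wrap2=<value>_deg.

L=109.111 wrap1=201.61_deg wrap2=158.39_deg

open belt: β = asin((r2−r1)/C) = asin(-6/32) = -10.8069°
wrap1 = π − 2β = 201.6138°
wrap2 = π + 2β = 158.3862°
tangent length = C·cosβ = 31.4325
L = r1·wrap1 + r2·wrap2 + 2·C·cosβ = 10·3.5188 + 4·2.7644 + 2·31.4325 = 109.1106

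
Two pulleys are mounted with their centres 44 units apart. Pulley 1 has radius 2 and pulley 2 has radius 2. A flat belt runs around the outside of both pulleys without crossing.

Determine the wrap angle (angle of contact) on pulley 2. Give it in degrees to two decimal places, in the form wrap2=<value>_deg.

open belt: β = asin((r2−r1)/C) = asin(0/44) = 0.0000°
wrap1 = π − 2β = 180.0000°
wrap2 = π + 2β = 180.0000°

wrap2=180.00_deg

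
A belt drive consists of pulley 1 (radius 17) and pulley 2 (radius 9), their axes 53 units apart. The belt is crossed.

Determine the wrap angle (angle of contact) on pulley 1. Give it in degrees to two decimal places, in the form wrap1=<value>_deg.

wrap1=238.76_deg

crossed belt: β = asin((r1+r2)/C) = asin(26/53) = 29.3778°
wrap1 = wrap2 = π + 2β = 238.7556°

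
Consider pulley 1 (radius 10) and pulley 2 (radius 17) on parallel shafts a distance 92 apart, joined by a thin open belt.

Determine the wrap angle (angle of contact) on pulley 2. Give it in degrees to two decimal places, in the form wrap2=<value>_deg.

open belt: β = asin((r2−r1)/C) = asin(7/92) = 4.3637°
wrap1 = π − 2β = 171.2726°
wrap2 = π + 2β = 188.7274°

wrap2=188.73_deg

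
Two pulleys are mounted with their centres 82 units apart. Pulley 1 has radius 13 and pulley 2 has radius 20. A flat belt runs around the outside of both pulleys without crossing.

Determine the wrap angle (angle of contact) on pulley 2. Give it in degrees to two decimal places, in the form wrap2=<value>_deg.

wrap2=189.79_deg

open belt: β = asin((r2−r1)/C) = asin(7/82) = 4.8971°
wrap1 = π − 2β = 170.2059°
wrap2 = π + 2β = 189.7941°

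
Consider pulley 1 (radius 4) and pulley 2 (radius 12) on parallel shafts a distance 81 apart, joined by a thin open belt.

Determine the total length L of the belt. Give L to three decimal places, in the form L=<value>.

open belt: β = asin((r2−r1)/C) = asin(8/81) = 5.6681°
wrap1 = π − 2β = 168.6638°
wrap2 = π + 2β = 191.3362°
tangent length = C·cosβ = 80.6040
L = r1·wrap1 + r2·wrap2 + 2·C·cosβ = 4·2.9437 + 12·3.3394 + 2·80.6040 = 213.0563

L=213.056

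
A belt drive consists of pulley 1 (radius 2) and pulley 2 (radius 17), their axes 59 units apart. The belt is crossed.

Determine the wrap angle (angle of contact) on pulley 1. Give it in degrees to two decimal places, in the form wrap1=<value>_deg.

crossed belt: β = asin((r1+r2)/C) = asin(19/59) = 18.7860°
wrap1 = wrap2 = π + 2β = 217.5719°

wrap1=217.57_deg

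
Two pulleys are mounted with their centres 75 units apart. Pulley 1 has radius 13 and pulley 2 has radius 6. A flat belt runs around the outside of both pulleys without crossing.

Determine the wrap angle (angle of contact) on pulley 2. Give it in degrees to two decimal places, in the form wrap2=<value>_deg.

wrap2=169.29_deg

open belt: β = asin((r2−r1)/C) = asin(-7/75) = -5.3554°
wrap1 = π − 2β = 190.7108°
wrap2 = π + 2β = 169.2892°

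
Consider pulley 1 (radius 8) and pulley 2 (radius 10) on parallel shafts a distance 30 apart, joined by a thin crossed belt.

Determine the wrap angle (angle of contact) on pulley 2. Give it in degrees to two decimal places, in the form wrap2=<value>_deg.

wrap2=253.74_deg

crossed belt: β = asin((r1+r2)/C) = asin(18/30) = 36.8699°
wrap1 = wrap2 = π + 2β = 253.7398°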